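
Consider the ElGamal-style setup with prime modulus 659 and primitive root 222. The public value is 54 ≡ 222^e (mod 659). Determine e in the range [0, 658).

Baby-step giant-step with m = ceil(sqrt(658)) = 26.
Baby table (222^j mod 659 for j=0..25):
  0:1  1:222  2:518  3:330  4:111  5:259  6:165  7:385
  8:459  9:412  10:522  11:559  12:206  13:261  14:609  15:103
  16:460  17:634  18:381  19:230  20:317  21:520  22:115  23:488
  24:260  25:387
Giant step factor: 222^(-26) ≡ 316 (mod 659).
Scan 54·316^i mod 659 for i = 0, 1, …:
  i=0: 54   i=1: 589   i=2: 286   i=3: 93
  i=4: 392   i=5: 639   i=6: 270   i=7: 309
  i=8: 112   i=9: 465   i=10: 642   i=11: 559
Match at i=11, j=11: e = 11·26 + 11 = 297.

297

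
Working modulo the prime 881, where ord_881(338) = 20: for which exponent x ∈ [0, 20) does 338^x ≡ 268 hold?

Successive powers of 338 modulo 881:
  338^0=1  338^1=338  338^2=595  338^3=242  338^4=744  338^5=387
  338^6=418  338^7=324  338^8=268
So 338^8 ≡ 268 (mod 881), giving x = 8.

8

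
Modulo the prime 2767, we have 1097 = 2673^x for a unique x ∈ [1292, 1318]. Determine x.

1298

Compute 2673^1292 mod 2767 = 1207, then multiply by 2673 repeatedly:
  2673^1292=1207  2673^1293=2756  2673^1294=1034  2673^1295=2416  2673^1296=2557
  2673^1297=371  2673^1298=1097
Found 1097 at exponent 1298.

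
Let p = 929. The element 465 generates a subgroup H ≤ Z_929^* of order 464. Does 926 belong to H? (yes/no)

no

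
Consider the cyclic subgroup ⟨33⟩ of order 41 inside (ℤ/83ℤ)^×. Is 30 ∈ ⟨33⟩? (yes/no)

yes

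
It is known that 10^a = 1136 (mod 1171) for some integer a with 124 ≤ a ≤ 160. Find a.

Compute 10^124 mod 1171 = 838, then multiply by 10 repeatedly:
  10^124=838  10^125=183  10^126=659  10^127=735  10^128=324
  10^129=898  10^130=783  10^131=804  10^132=1014  10^133=772
  10^134=694  10^135=1085  10^136=311  10^137=768  10^138=654
  10^139=685  10^140=995  10^141=582  10^142=1136
Found 1136 at exponent 142.

142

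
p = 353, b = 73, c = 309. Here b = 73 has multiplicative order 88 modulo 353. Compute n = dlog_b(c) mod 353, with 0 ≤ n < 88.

Baby-step giant-step with m = ceil(sqrt(88)) = 10.
Baby table (73^j mod 353 for j=0..9):
  0:1  1:73  2:34  3:11  4:97  5:21  6:121  7:8
  8:231  9:272
Giant step factor: 73^(-10) ≡ 349 (mod 353).
Scan 309·349^i mod 353 for i = 0, 1, …:
  i=0: 309   i=1: 176   i=2: 2   i=3: 345
  i=4: 32   i=5: 225   i=6: 159   i=7: 70
  i=8: 73
Match at i=8, j=1: n = 8·10 + 1 = 81.

81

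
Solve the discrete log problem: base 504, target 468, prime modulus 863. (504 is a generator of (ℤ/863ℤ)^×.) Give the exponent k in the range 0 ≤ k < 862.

Baby-step giant-step with m = ceil(sqrt(862)) = 30.
Baby table (504^j mod 863 for j=0..29):
  0:1  1:504  2:294  3:603  4:136  5:367  6:286  7:23
  8:373  9:721  10:61  11:539  12:674  13:537  14:529  15:812
  16:186  17:540  18:315  19:831  20:269  21:85  22:553  23:826
  24:338  25:341  26:127  27:146  28:229  29:637
Giant step factor: 504^(-30) ≡ 72 (mod 863).
Scan 468·72^i mod 863 for i = 0, 1, …:
  i=0: 468   i=1: 39   i=2: 219   i=3: 234
  i=4: 451   i=5: 541   i=6: 117   i=7: 657
  i=8: 702   i=9: 490     …   i=22: 479
  i=23: 831
Match at i=23, j=19: k = 23·30 + 19 = 709.

709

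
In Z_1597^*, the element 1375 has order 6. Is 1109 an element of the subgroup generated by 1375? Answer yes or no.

no

⟨1375⟩ has order 6; its elements mod 1597 are {1, 222, 223, 1374, 1375, 1596}.
1109 is not in this set.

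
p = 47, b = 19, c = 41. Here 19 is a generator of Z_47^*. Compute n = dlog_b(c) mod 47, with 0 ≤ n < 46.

31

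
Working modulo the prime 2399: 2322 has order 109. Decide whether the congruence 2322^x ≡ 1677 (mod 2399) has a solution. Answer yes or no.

no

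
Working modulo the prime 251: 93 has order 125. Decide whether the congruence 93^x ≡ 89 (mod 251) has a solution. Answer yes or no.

89 ∈ ⟨93⟩ iff 89^125 ≡ 1 (mod 251), since |⟨93⟩| = 125.
89^125 mod 251 = 1.
Since 1 = 1, 89 lies in the subgroup.

yes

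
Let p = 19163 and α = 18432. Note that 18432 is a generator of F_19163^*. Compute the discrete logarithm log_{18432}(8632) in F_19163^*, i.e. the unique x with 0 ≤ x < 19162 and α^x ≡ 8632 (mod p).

Baby-step giant-step with m = ceil(sqrt(19162)) = 139.
Baby table (18432^j mod 19163 for j=0..138):
  0:1  1:18432  2:16960  3:701  4:4970  5:7900  6:12326  7:15467
  8:18956  9:17176  10:15272  11:8197  12:6012  13:12718  14:16360  15:17715
  16:4523  17:8886  18:591  19:8728  20:1111  21:11868  22:5331  23:12291
  24:2726  25:246  26:11804  27:13789  28:19142  29:15351  30:7937  31:4442
  32:10608  33:6567  34:9436  35:964  36:4347  37:3401  38:5059  39:330
  40:7889  41:1204  42:1374  43:11245  44:832  45:5024  46:6752  47:8342
  48:14995  49:19054  50:3027  51:10171  52:243  53:13997  54:1235  55:17039
  56:441  57:3400  58:5790  59:2533  60:7188  61:15397  62:12637  63:18082
  64:4528  65:5231  66:8739  67:12233  68:6798  69:13042  70:9472  71:12974
  72:1691  73:9474  74:11512  75:16448  76:10876  77:2289  78:13085  79:16365
  80:14060  81:12671  82:12391  83:6278  84:9902  85:5252  86:12551  87:4296
  88:2356  89:2434  90:2905  91:3538  92:727  93:5127  94:8111  95:11389
  96:10546  97:13563  98:11881  99:14991  100:2815  101:11839  102:7367  103:18689
  104:1560  105:9420  106:12660  107:1269  108:11348  109:2191  110:8071  111:2303
  112:2851  113:4686  114:4711  115:5599  116:8013  117:6375  118:15647  119:2354
  120:3896  121:7311  122:2136  123:9950  124:8490  125:2622  126:18781  127:10960
  128:17537  129:500  130:17760  131:9954  132:5566  133:12973  134:2422  135:11677
  136:10811  137:11478  138:2976
Giant step factor: 18432^(-139) ≡ 1199 (mod 19163).
Scan 8632·1199^i mod 19163 for i = 0, 1, …:
  i=0: 8632   i=1: 1748   i=2: 7085   i=3: 5706
  i=4: 303   i=5: 18363   i=6: 18113   i=7: 5808
  i=8: 7623   i=9: 18389     …   i=45: 2206
  i=46: 500
Match at i=46, j=129: x = 46·139 + 129 = 6523.

6523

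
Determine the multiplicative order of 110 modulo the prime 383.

The order of 110 must divide p − 1 = 382 = 2 · 191.
Divisors: 1, 2, 191, 382.
Check each in increasing order: 110^1 ≡ 110;  110^2 ≡ 227;  110^191 ≡ 1.
Smallest exponent giving 1 is 191.

191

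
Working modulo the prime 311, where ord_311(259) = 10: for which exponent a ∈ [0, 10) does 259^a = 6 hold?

Successive powers of 259 modulo 311:
  259^0=1  259^1=259  259^2=216  259^3=275  259^4=6
So 259^4 ≡ 6 (mod 311), giving a = 4.

4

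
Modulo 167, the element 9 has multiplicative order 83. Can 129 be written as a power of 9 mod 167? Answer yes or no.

no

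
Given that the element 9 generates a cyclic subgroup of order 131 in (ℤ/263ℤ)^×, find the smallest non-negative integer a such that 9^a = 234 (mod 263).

14

Baby-step giant-step with m = ceil(sqrt(131)) = 12.
Baby table (9^j mod 263 for j=0..11):
  0:1  1:9  2:81  3:203  4:249  5:137  6:181  7:51
  8:196  9:186  10:96  11:75
Giant step factor: 9^(-12) ≡ 233 (mod 263).
Scan 234·233^i mod 263 for i = 0, 1, …:
  i=0: 234   i=1: 81
Match at i=1, j=2: a = 1·12 + 2 = 14.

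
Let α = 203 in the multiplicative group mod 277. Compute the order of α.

The order of 203 must divide p − 1 = 276 = 2^2 · 3 · 23.
Divisors: 1, 2, 3, 4, 6, 12, 23, 46, 69, 92, 138, 276.
Check each in increasing order: 203^1 ≡ 203;  203^2 ≡ 213;  203^3 ≡ 27;  203^4 ≡ 218;  203^6 ≡ 175;  203^12 ≡ 155;  203^23 ≡ 1.
Smallest exponent giving 1 is 23.

23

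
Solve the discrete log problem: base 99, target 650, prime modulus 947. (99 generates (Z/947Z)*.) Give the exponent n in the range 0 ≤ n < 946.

178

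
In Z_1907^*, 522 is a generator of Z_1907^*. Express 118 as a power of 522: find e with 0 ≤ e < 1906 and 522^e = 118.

Baby-step giant-step with m = ceil(sqrt(1906)) = 44.
Baby table (522^j mod 1907 for j=0..43):
  0:1  1:522  2:1690  3:1146  4:1321  5:1135  6:1300  7:1615
  8:136  9:433  10:1000  11:1389  12:398  13:1800  14:1356  15:335
  16:1333  17:1678  18:603  19:111  20:732  21:704  22:1344  23:1699
  24:123  25:1275  26:7  27:1747  28:388  29:394  30:1619  31:317
  32:1472  33:1770  34:952  35:1124  36:1279  37:188  38:879  39:1158
  40:1864  41:438  42:1703  43:304
Giant step factor: 522^(-44) ≡ 1326 (mod 1907).
Scan 118·1326^i mod 1907 for i = 0, 1, …:
  i=0: 118   i=1: 94   i=2: 689   i=3: 161
  i=4: 1809   i=5: 1635   i=6: 1658   i=7: 1644
  i=8: 243   i=9: 1842     …   i=35: 407
  i=36: 1
Match at i=36, j=0: e = 36·44 + 0 = 1584.

1584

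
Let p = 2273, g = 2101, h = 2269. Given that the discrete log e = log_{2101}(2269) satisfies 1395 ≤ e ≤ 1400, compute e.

1400

Compute 2101^1395 mod 2273 = 1280, then multiply by 2101 repeatedly:
  2101^1395=1280  2101^1396=321  2101^1397=1613  2101^1398=2143  2101^1399=1903
  2101^1400=2269
Found 2269 at exponent 1400.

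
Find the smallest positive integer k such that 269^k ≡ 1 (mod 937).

936

The order of 269 must divide p − 1 = 936 = 2^3 · 3^2 · 13.
Divisors: 1, 2, 3, 4, 6, 8, 9, 12, 13, 18, 24, 26, 36, 39, 52, 72, 78, 104, 117, 156, 234, 312, 468, 936.
Check each in increasing order: 269^1 ≡ 269;  269^2 ≡ 212;  269^3 ≡ 808;  269^4 ≡ 905;  269^6 ≡ 712;  269^8 ≡ 87;  269^9 ≡ 915;  269^12 ≡ 27;  269^13 ≡ 704;  269^18 ≡ 484;  269^24 ≡ 729;  269^26 ≡ 880;  269^36 ≡ 6;  269^39 ≡ 163;  269^52 ≡ 438;  269^72 ≡ 36;  269^78 ≡ 333;  269^104 ≡ 696;  269^117 ≡ 870;  269^156 ≡ 323;  269^234 ≡ 741;  269^312 ≡ 322;  269^468 ≡ 936;  269^936 ≡ 1.
Smallest exponent giving 1 is 936.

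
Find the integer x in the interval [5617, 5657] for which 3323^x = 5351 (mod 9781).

Compute 3323^5617 mod 9781 = 2723, then multiply by 3323 repeatedly:
  3323^5617=2723  3323^5618=1104  3323^5619=717  3323^5620=5808  3323^5621=2071
  3323^5622=5890  3323^5623=689  3323^5624=793  3323^5625=4050  3323^5626=9275
  3323^5627=894  3323^5628=7119  3323^5629=5979  3323^5630=3006  3323^5631=2537
  3323^5632=9010  3323^5633=589  3323^5634=1047  3323^5635=6926  3323^5636=405
  3323^5637=5818  3323^5638=5958  3323^5639=1690  3323^5640=1576  3323^5641=4213
  3323^5642=3188  3323^5643=901  3323^5644=1037  3323^5645=3039  3323^5646=4605
  3323^5647=4931  3323^5648=2538  3323^5649=2552  3323^5650=169  3323^5651=4070
  3323^5652=7268  3323^5653=2275  3323^5654=8893  3323^5655=3038  3323^5656=1282
  3323^5657=5351
Found 5351 at exponent 5657.

5657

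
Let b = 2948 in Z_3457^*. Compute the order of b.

864

The order of 2948 must divide p − 1 = 3456 = 2^7 · 3^3.
Divisors: 1, 2, 3, 4, 6, 8, 9, 12, 16, 18, 24, 27, 32, 36, 48, 54, 64, 72, 96, 108, 128, 144, 192, 216, 288, 384, 432, 576, 864, 1152, 1728, 3456.
Check each in increasing order: 2948^1 ≡ 2948;  2948^2 ≡ 3263;  2948^3 ≡ 1950;  2948^4 ≡ 3066;  2948^6 ≡ 3257;  2948^8 ≡ 773;  2948^9 ≡ 641;  2948^12 ≡ 1973;  2948^16 ≡ 2925;  2948^18 ≡ 2955;  2948^24 ≡ 147;  2948^27 ≡ 3176;  2948^32 ≡ 3007;  2948^36 ≡ 3100;  2948^48 ≡ 867;  2948^54 ≡ 2907;  2948^64 ≡ 1994;  2948^72 ≡ 2997;  2948^96 ≡ 1520;  2948^108 ≡ 1741;  2948^128 ≡ 486;  2948^144 ≡ 723;  2948^192 ≡ 1124;  2948^216 ≡ 2749;  2948^288 ≡ 722;  2948^384 ≡ 1571;  2948^432 ≡ 3456;  2948^576 ≡ 2734;  2948^864 ≡ 1.
Smallest exponent giving 1 is 864.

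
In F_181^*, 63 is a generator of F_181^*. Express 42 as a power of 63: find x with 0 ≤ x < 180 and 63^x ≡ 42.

36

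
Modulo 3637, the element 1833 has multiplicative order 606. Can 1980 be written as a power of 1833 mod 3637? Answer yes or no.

1980 ∈ ⟨1833⟩ iff 1980^606 ≡ 1 (mod 3637), since |⟨1833⟩| = 606.
1980^606 mod 3637 = 1.
Since 1 = 1, 1980 lies in the subgroup.

yes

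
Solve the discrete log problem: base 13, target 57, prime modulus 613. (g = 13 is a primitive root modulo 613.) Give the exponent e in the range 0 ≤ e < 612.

354

Baby-step giant-step with m = ceil(sqrt(612)) = 25.
Baby table (13^j mod 613 for j=0..24):
  0:1  1:13  2:169  3:358  4:363  5:428  6:47  7:611
  8:587  9:275  10:510  11:500  12:370  13:519  14:4  15:52
  16:63  17:206  18:226  19:486  20:188  21:605  22:509  23:487
  24:201
Giant step factor: 13^(-25) ≡ 99 (mod 613).
Scan 57·99^i mod 613 for i = 0, 1, …:
  i=0: 57   i=1: 126   i=2: 214   i=3: 344
  i=4: 341   i=5: 44   i=6: 65   i=7: 305
  i=8: 158   i=9: 317     …   i=13: 208
  i=14: 363
Match at i=14, j=4: e = 14·25 + 4 = 354.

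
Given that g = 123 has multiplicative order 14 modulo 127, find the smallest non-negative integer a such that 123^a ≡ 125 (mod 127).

11

Successive powers of 123 modulo 127:
  123^0=1  123^1=123  123^2=16  123^3=63  123^4=2  123^5=119
  123^6=32  123^7=126  123^8=4  123^9=111  123^10=64  123^11=125
So 123^11 ≡ 125 (mod 127), giving a = 11.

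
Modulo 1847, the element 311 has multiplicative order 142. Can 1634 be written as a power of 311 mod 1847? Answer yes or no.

1634 ∈ ⟨311⟩ iff 1634^142 ≡ 1 (mod 1847), since |⟨311⟩| = 142.
1634^142 mod 1847 = 1.
Since 1 = 1, 1634 lies in the subgroup.

yes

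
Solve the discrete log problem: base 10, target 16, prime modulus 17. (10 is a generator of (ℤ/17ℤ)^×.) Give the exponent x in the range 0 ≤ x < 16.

8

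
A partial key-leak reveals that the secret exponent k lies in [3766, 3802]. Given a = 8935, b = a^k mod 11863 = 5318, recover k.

Compute 8935^3766 mod 11863 = 5318, then multiply by 8935 repeatedly:
  8935^3766=5318
Found 5318 at exponent 3766.

3766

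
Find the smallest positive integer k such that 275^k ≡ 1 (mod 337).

112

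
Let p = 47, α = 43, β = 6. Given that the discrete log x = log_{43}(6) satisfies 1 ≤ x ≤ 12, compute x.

10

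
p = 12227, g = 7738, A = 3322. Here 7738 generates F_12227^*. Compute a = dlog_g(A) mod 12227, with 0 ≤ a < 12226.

Baby-step giant-step with m = ceil(sqrt(12226)) = 111.
Baby table (7738^j mod 12227 for j=0..110):
  0:1  1:7738  2:1025  3:8354  4:11330  5:3950  6:9827  7:1613
  8:9854  9:2680  10:848  11:8152  12:1083  13:4759  14:9645  15:11629
  16:6709  17:10627  18:5151  19:10645  20:9938  21:4641  22:1359  23:722
  24:11324  25:6430  26:3677  27:397  28:3009  29:3434  30:3021  31:10701
  32:3094  33:906  34:4557  35:11625  36:211  37:6527  38:8416  39:2006
  40:6365  41:2014  42:7134  43:10214  44:604  45:3038  46:7750  47:8292
  48:8427  49:1535  50:5413  51:8319  52:9494  53:4756  54:10885  55:8554
  56:6101  57:1091  58:5528  59:5618  60:5099  61:11760  62:5546  63:10405
  64:11322  65:3181  66:1627  67:8143  68:4803  69:7761  70:7821  71:7475
  72:7840  73:7773  74:2861  75:7548  76:10272  77:9236  78:1353  79:3202
  80:5174  81:5214  82:9059  83:1151  84:5182  85:5983  86:5032  87:6848
  88:10233  89:902  90:10286  91:7525  92:3476  93:10115  94:4843  95:11606
  96:12140  97:11506  98:8641  99:6822  100:4677  101:10933  102:941  103:6393
  104:10819  105:11380  106:11813  107:12169  108:3595  109:1685  110:4548
Giant step factor: 7738^(-111) ≡ 6388 (mod 12227).
Scan 3322·6388^i mod 12227 for i = 0, 1, …:
  i=0: 3322   i=1: 7091   i=2: 8500   i=3: 10120
  i=4: 2411   i=5: 7675   i=6: 9857   i=7: 9693
  i=8: 1356   i=9: 5412     …   i=40: 10548
  i=41: 9854
Match at i=41, j=8: a = 41·111 + 8 = 4559.

4559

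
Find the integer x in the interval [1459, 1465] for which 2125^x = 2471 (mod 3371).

1465

Compute 2125^1459 mod 3371 = 275, then multiply by 2125 repeatedly:
  2125^1459=275  2125^1460=1192  2125^1461=1379  2125^1462=976  2125^1463=835
  2125^1464=1229  2125^1465=2471
Found 2471 at exponent 1465.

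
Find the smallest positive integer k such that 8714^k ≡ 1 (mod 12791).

12790

The order of 8714 must divide p − 1 = 12790 = 2 · 5 · 1279.
Divisors: 1, 2, 5, 10, 1279, 2558, 6395, 12790.
Check each in increasing order: 8714^1 ≡ 8714;  8714^2 ≡ 6420;  8714^5 ≡ 5455;  8714^10 ≡ 5159;  8714^1279 ≡ 3807;  8714^2558 ≡ 1046;  8714^6395 ≡ 12790;  8714^12790 ≡ 1.
Smallest exponent giving 1 is 12790.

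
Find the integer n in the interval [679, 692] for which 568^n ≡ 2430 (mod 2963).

690

Compute 568^679 mod 2963 = 967, then multiply by 568 repeatedly:
  568^679=967  568^680=1101  568^681=175  568^682=1621  568^683=2198
  568^684=1041  568^685=1651  568^686=1460  568^687=2603  568^688=2930
  568^689=1997  568^690=2430
Found 2430 at exponent 690.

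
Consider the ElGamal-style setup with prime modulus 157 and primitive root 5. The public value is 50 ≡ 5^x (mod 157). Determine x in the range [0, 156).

Baby-step giant-step with m = ceil(sqrt(156)) = 13.
Baby table (5^j mod 157 for j=0..12):
  0:1  1:5  2:25  3:125  4:154  5:142  6:82  7:96
  8:9  9:45  10:68  11:26  12:130
Giant step factor: 5^(-13) ≡ 50 (mod 157).
Scan 50·50^i mod 157 for i = 0, 1, …:
  i=0: 50   i=1: 145   i=2: 28   i=3: 144
  i=4: 135   i=5: 156   i=6: 107   i=7: 12
  i=8: 129   i=9: 13   i=10: 22   i=11: 1
Match at i=11, j=0: x = 11·13 + 0 = 143.

143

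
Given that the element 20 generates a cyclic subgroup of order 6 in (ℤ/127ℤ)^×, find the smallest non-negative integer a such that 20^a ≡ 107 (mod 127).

4

Successive powers of 20 modulo 127:
  20^0=1  20^1=20  20^2=19  20^3=126  20^4=107
So 20^4 ≡ 107 (mod 127), giving a = 4.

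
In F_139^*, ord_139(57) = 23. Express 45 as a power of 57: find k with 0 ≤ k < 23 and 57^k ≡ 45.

Successive powers of 57 modulo 139:
  57^0=1  57^1=57  57^2=52  57^3=45
So 57^3 ≡ 45 (mod 139), giving k = 3.

3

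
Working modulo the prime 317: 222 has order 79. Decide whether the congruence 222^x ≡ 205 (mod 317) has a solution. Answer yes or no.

yes

205 ∈ ⟨222⟩ iff 205^79 ≡ 1 (mod 317), since |⟨222⟩| = 79.
205^79 mod 317 = 1.
Since 1 = 1, 205 lies in the subgroup.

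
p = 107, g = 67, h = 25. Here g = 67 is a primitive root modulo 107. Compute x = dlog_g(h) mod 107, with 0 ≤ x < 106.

Successive powers of 67 modulo 107:
  67^0=1  67^1=67  67^2=102  67^3=93  67^4=25
So 67^4 ≡ 25 (mod 107), giving x = 4.

4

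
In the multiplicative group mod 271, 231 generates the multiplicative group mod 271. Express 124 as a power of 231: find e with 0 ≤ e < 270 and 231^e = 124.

88

Baby-step giant-step with m = ceil(sqrt(270)) = 17.
Baby table (231^j mod 271 for j=0..16):
  0:1  1:231  2:245  3:227  4:134  5:60  6:39  7:66
  8:70  9:181  10:77  11:172  12:166  13:135  14:20  15:13
  16:22
Giant step factor: 231^(-17) ≡ 182 (mod 271).
Scan 124·182^i mod 271 for i = 0, 1, …:
  i=0: 124   i=1: 75   i=2: 100   i=3: 43
  i=4: 238   i=5: 227
Match at i=5, j=3: e = 5·17 + 3 = 88.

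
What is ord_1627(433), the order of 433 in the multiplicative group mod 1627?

The order of 433 must divide p − 1 = 1626 = 2 · 3 · 271.
Divisors: 1, 2, 3, 6, 271, 542, 813, 1626.
Check each in increasing order: 433^1 ≡ 433;  433^2 ≡ 384;  433^3 ≡ 318;  433^6 ≡ 250;  433^271 ≡ 1362;  433^542 ≡ 264;  433^813 ≡ 1.
Smallest exponent giving 1 is 813.

813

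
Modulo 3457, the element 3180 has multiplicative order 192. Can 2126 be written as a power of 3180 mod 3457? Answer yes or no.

yes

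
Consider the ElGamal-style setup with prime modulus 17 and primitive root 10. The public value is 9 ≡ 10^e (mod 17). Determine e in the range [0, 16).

6

Successive powers of 10 modulo 17:
  10^0=1  10^1=10  10^2=15  10^3=14  10^4=4  10^5=6
  10^6=9
So 10^6 ≡ 9 (mod 17), giving e = 6.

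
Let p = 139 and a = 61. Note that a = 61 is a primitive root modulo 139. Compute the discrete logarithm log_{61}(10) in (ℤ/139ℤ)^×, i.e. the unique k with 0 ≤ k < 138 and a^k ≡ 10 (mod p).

21

Successive powers of 61 modulo 139:
  61^0=1  61^1=61  61^2=107  61^3=133  61^4=51  61^5=53
  61^6=36  61^7=111  61^8=99  61^9=62  61^10=29  61^11=101
  61^12=45  61^13=104  61^14=89  61^15=8  61^16=71  61^17=22
  61^18=91  61^19=130  61^20=7  61^21=10
So 61^21 ≡ 10 (mod 139), giving k = 21.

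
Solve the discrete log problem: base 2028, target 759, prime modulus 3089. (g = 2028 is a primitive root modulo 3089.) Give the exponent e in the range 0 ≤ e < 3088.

Baby-step giant-step with m = ceil(sqrt(3088)) = 56.
Baby table (2028^j mod 3089 for j=0..55):
  0:1  1:2028  2:1325  3:2759  4:1073  5:1388  6:785  7:1145
  8:2221  9:426  10:2097  11:2252  12:1514  13:3015  14:1289  15:798
  16:2797  17:912  18:2314  19:601  20:1762  21:2452  22:2455  23:2361
  24:158  25:2257  26:2387  27:373  28:2728  29:3074  30:470  31:1748
  32:1861  33:2439  34:803  35:581  36:1359  37:664  38:2877  39:2524
  40:199  41:2002  42:1110  43:2288  44:386  45:1291  46:1765  47:2358
  48:252  49:1371  50:288  51:243  52:1653  53:719  54:124  55:1263
Giant step factor: 2028^(-56) ≡ 1722 (mod 3089).
Scan 759·1722^i mod 3089 for i = 0, 1, …:
  i=0: 759   i=1: 351   i=2: 2067   i=3: 846
  i=4: 1893   i=5: 851   i=6: 1236   i=7: 71
  i=8: 1791   i=9: 1280     …   i=19: 483
  i=20: 785
Match at i=20, j=6: e = 20·56 + 6 = 1126.

1126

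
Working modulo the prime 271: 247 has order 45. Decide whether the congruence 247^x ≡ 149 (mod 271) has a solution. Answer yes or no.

149 ∈ ⟨247⟩ iff 149^45 ≡ 1 (mod 271), since |⟨247⟩| = 45.
149^45 mod 271 = 29.
Since 29 ≠ 1, 149 does not lie in the subgroup.

no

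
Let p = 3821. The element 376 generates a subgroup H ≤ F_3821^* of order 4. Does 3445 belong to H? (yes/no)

3445 ∈ ⟨376⟩ iff 3445^4 ≡ 1 (mod 3821), since |⟨376⟩| = 4.
3445^4 mod 3821 = 1.
Since 1 = 1, 3445 lies in the subgroup.

yes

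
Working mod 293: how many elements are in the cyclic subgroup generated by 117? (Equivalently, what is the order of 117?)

292

The order of 117 must divide p − 1 = 292 = 2^2 · 73.
Divisors: 1, 2, 4, 73, 146, 292.
Check each in increasing order: 117^1 ≡ 117;  117^2 ≡ 211;  117^4 ≡ 278;  117^73 ≡ 138;  117^146 ≡ 292;  117^292 ≡ 1.
Smallest exponent giving 1 is 292.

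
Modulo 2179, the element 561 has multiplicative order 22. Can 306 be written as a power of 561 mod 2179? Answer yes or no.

yes

306 ∈ ⟨561⟩ iff 306^22 ≡ 1 (mod 2179), since |⟨561⟩| = 22.
306^22 mod 2179 = 1.
Since 1 = 1, 306 lies in the subgroup.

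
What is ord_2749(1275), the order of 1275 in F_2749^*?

916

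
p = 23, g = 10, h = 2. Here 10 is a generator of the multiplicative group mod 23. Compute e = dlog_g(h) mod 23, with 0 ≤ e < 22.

Successive powers of 10 modulo 23:
  10^0=1  10^1=10  10^2=8  10^3=11  10^4=18  10^5=19
  10^6=6  10^7=14  10^8=2
So 10^8 ≡ 2 (mod 23), giving e = 8.

8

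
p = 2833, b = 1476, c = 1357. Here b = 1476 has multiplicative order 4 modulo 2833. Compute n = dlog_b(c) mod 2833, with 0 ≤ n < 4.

3

Successive powers of 1476 modulo 2833:
  1476^0=1  1476^1=1476  1476^2=2832  1476^3=1357
So 1476^3 ≡ 1357 (mod 2833), giving n = 3.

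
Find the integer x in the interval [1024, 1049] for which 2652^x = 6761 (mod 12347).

1049

Compute 2652^1024 mod 12347 = 8164, then multiply by 2652 repeatedly:
  2652^1024=8164  2652^1025=6637  2652^1026=6849  2652^1027=1111  2652^1028=7786
  2652^1029=4288  2652^1030=189  2652^1031=7348  2652^1032=3330  2652^1033=3055
  2652^1034=2228  2652^1035=6790  2652^1036=5154  2652^1037=279  2652^1038=11435
  2652^1039=1388  2652^1040=1570  2652^1041=2701  2652^1042=1792  2652^1043=11136
  2652^1044=10995  2652^1045=7473  2652^1046=1461  2652^1047=9961  2652^1048=6339
  2652^1049=6761
Found 6761 at exponent 1049.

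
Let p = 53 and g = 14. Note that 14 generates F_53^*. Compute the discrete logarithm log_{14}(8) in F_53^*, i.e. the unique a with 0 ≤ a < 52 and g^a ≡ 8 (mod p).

Successive powers of 14 modulo 53:
  14^0=1  14^1=14  14^2=37  14^3=41  14^4=44  14^5=33
  14^6=38  14^7=2  14^8=28  14^9=21  14^10=29  14^11=35
  14^12=13  14^13=23  14^14=4  14^15=3  14^16=42  14^17=5
  14^18=17  14^19=26  14^20=46  14^21=8
So 14^21 ≡ 8 (mod 53), giving a = 21.

21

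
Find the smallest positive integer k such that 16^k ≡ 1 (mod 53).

The order of 16 must divide p − 1 = 52 = 2^2 · 13.
Divisors: 1, 2, 4, 13, 26, 52.
Check each in increasing order: 16^1 ≡ 16;  16^2 ≡ 44;  16^4 ≡ 28;  16^13 ≡ 1.
Smallest exponent giving 1 is 13.

13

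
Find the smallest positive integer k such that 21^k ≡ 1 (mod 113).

112

The order of 21 must divide p − 1 = 112 = 2^4 · 7.
Divisors: 1, 2, 4, 7, 8, 14, 16, 28, 56, 112.
Check each in increasing order: 21^1 ≡ 21;  21^2 ≡ 102;  21^4 ≡ 8;  21^7 ≡ 73;  21^8 ≡ 64;  21^14 ≡ 18;  21^16 ≡ 28;  21^28 ≡ 98;  21^56 ≡ 112;  21^112 ≡ 1.
Smallest exponent giving 1 is 112.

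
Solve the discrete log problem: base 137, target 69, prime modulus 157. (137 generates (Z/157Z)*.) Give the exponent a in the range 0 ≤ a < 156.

49

Baby-step giant-step with m = ceil(sqrt(156)) = 13.
Baby table (137^j mod 157 for j=0..12):
  0:1  1:137  2:86  3:7  4:17  5:131  6:49  7:119
  8:132  9:29  10:48  11:139  12:46
Giant step factor: 137^(-13) ≡ 50 (mod 157).
Scan 69·50^i mod 157 for i = 0, 1, …:
  i=0: 69   i=1: 153   i=2: 114   i=3: 48
Match at i=3, j=10: a = 3·13 + 10 = 49.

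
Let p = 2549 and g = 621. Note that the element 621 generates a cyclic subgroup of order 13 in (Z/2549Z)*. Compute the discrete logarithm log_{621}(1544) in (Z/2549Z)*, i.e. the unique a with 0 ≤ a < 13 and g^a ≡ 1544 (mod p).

7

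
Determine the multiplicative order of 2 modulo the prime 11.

The order of 2 must divide p − 1 = 10 = 2 · 5.
Divisors: 1, 2, 5, 10.
Check each in increasing order: 2^1 ≡ 2;  2^2 ≡ 4;  2^5 ≡ 10;  2^10 ≡ 1.
Smallest exponent giving 1 is 10.

10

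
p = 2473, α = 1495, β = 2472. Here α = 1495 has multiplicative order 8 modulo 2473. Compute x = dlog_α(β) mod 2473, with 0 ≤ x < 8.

Successive powers of 1495 modulo 2473:
  1495^0=1  1495^1=1495  1495^2=1906  1495^3=574  1495^4=2472
So 1495^4 ≡ 2472 (mod 2473), giving x = 4.

4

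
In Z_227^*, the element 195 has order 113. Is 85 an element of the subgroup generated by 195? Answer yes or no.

yes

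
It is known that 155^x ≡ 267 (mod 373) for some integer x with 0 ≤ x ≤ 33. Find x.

Compute 155^0 mod 373 = 1, then multiply by 155 repeatedly:
  155^0=1  155^1=155  155^2=153  155^3=216  155^4=283
  155^5=224  155^6=31  155^7=329  155^8=267
Found 267 at exponent 8.

8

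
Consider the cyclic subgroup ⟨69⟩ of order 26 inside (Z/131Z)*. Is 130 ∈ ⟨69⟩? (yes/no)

130 ∈ ⟨69⟩ iff 130^26 ≡ 1 (mod 131), since |⟨69⟩| = 26.
130^26 mod 131 = 1.
Since 1 = 1, 130 lies in the subgroup.

yes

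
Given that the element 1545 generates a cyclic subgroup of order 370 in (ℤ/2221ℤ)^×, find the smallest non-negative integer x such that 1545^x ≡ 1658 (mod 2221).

Baby-step giant-step with m = ceil(sqrt(370)) = 20.
Baby table (1545^j mod 2221 for j=0..19):
  0:1  1:1545  2:1671  3:893  4:444  5:1912  6:110  7:1154
  8:1688  9:506  10:2199  11:1546  12:995  13:343  14:1337  15:135
  16:2022  17:1264  18:621  19:2194
Giant step factor: 1545^(-20) ≡ 1317 (mod 2221).
Scan 1658·1317^i mod 2221 for i = 0, 1, …:
  i=0: 1658   i=1: 343
Match at i=1, j=13: x = 1·20 + 13 = 33.

33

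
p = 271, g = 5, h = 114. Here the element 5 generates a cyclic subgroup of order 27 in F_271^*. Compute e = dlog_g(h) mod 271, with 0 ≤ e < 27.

8

Successive powers of 5 modulo 271:
  5^0=1  5^1=5  5^2=25  5^3=125  5^4=83  5^5=144
  5^6=178  5^7=77  5^8=114
So 5^8 ≡ 114 (mod 271), giving e = 8.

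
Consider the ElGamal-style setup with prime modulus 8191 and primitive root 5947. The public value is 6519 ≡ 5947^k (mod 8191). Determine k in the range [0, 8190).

8137

Baby-step giant-step with m = ceil(sqrt(8190)) = 91.
Baby table (5947^j mod 8191 for j=0..90):
  0:1  1:5947  2:6262  3:3828  4:2327  5:4070  6:8076  7:4139
  8:678  9:2094  10:2698  11:7028  12:5034  13:7284  14:3940  15:4920
  16:988  17:2689  18:2651  19:6013  20:5596  21:7570  22:1054  23:2023
  24:6393  25:4740  26:3549  27:5887  28:1655  29:4894  30:1995  31:3697
  32:1415  33:2848  34:6259  35:2369  36:8114  37:777  38:1095  39:120
  40:1023  41:6059  42:664  43:746  44:5131  45:2582  46:5220  47:7641
  48:5550  49:4311  50:7878  51:6137  52:5834  53:5913  54:648  55:3886
  56:3231  57:6862  58:752  59:8049  60:7390  61:3615  62:5221  63:5397
  64:3621  65:8139  66:2014  67:2016  68:5719  69:1861  70:1326  71:5980
  72:5929  73:5699  74:5786  75:7142  76:3139  77:344  78:6209  79:8086
  80:6272  81:5961  82:7610  83:1395  84:6773  85:3884  86:7719  87:2529
  88:1287  89:3395  90:7441
Giant step factor: 5947^(-91) ≡ 3417 (mod 8191).
Scan 6519·3417^i mod 8191 for i = 0, 1, …:
  i=0: 6519   i=1: 4094   i=2: 7161   i=3: 2620
  i=4: 7968   i=5: 7963   i=6: 7260   i=7: 5072
  i=8: 7059   i=9: 6299     …   i=88: 101
  i=89: 1095
Match at i=89, j=38: k = 89·91 + 38 = 8137.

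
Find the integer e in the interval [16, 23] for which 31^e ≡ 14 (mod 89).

Compute 31^16 mod 89 = 67, then multiply by 31 repeatedly:
  31^16=67  31^17=30  31^18=40  31^19=83  31^20=81
  31^21=19  31^22=55  31^23=14
Found 14 at exponent 23.

23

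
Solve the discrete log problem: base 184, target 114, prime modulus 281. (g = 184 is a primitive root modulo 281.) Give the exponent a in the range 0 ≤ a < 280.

Baby-step giant-step with m = ceil(sqrt(280)) = 17.
Baby table (184^j mod 281 for j=0..16):
  0:1  1:184  2:136  3:15  4:231  5:73  6:225  7:93
  8:252  9:3  10:271  11:127  12:45  13:131  14:219  15:113
  16:279
Giant step factor: 184^(-17) ≡ 239 (mod 281).
Scan 114·239^i mod 281 for i = 0, 1, …:
  i=0: 114   i=1: 270   i=2: 181   i=3: 266
  i=4: 68   i=5: 235   i=6: 246   i=7: 65
  i=8: 80   i=9: 12   i=10: 58   i=11: 93
Match at i=11, j=7: a = 11·17 + 7 = 194.

194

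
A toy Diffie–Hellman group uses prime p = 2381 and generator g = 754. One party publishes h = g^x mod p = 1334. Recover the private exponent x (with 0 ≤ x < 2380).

1260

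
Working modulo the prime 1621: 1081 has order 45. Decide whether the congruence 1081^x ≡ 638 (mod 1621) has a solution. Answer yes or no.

638 ∈ ⟨1081⟩ iff 638^45 ≡ 1 (mod 1621), since |⟨1081⟩| = 45.
638^45 mod 1621 = 185.
Since 185 ≠ 1, 638 does not lie in the subgroup.

no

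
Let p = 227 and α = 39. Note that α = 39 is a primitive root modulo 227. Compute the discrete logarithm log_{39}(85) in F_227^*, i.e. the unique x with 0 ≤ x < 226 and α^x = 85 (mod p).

Baby-step giant-step with m = ceil(sqrt(226)) = 16.
Baby table (39^j mod 227 for j=0..15):
  0:1  1:39  2:159  3:72  4:84  5:98  6:190  7:146
  8:19  9:60  10:70  11:6  12:7  13:46  14:205  15:50
Giant step factor: 39^(-16) ≡ 144 (mod 227).
Scan 85·144^i mod 227 for i = 0, 1, …:
  i=0: 85   i=1: 209   i=2: 132   i=3: 167
  i=4: 213   i=5: 27   i=6: 29   i=7: 90
  i=8: 21   i=9: 73   i=10: 70
Match at i=10, j=10: x = 10·16 + 10 = 170.

170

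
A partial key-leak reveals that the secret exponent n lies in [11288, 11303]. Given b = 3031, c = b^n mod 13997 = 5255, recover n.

11297

Compute 3031^11288 mod 13997 = 1639, then multiply by 3031 repeatedly:
  3031^11288=1639  3031^11289=12871  3031^11290=2362  3031^11291=6755  3031^11292=10791
  3031^11293=10529  3031^11294=239  3031^11295=10562  3031^11296=2283  3031^11297=5255
Found 5255 at exponent 11297.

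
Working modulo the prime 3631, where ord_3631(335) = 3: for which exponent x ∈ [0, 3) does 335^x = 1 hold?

Successive powers of 335 modulo 3631:
  335^0=1
So 335^0 ≡ 1 (mod 3631), giving x = 0.

0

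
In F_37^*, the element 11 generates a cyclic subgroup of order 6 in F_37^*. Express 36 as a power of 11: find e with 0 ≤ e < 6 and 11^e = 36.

3

Successive powers of 11 modulo 37:
  11^0=1  11^1=11  11^2=10  11^3=36
So 11^3 ≡ 36 (mod 37), giving e = 3.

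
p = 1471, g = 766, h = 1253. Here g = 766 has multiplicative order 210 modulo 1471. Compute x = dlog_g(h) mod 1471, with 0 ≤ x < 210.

144

Baby-step giant-step with m = ceil(sqrt(210)) = 15.
Baby table (766^j mod 1471 for j=0..14):
  0:1  1:766  2:1298  3:1343  4:509  5:79  6:203  7:1043
  8:185  9:494  10:357  11:1327  12:21  13:1376  14:780
Giant step factor: 766^(-15) ≡ 805 (mod 1471).
Scan 1253·805^i mod 1471 for i = 0, 1, …:
  i=0: 1253   i=1: 1030   i=2: 977   i=3: 971
  i=4: 554   i=5: 257   i=6: 945   i=7: 218
  i=8: 441   i=9: 494
Match at i=9, j=9: x = 9·15 + 9 = 144.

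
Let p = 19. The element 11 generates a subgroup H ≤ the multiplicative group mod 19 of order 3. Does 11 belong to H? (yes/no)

yes

⟨11⟩ has order 3; its elements mod 19 are {1, 7, 11}.
11 is in this set.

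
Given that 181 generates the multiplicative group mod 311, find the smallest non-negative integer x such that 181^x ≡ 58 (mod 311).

301

Baby-step giant-step with m = ceil(sqrt(310)) = 18.
Baby table (181^j mod 311 for j=0..17):
  0:1  1:181  2:106  3:215  4:40  5:87  6:197  7:203
  8:45  9:59  10:105  11:34  12:245  13:183  14:157  15:116
  16:159  17:167
Giant step factor: 181^(-18) ≡ 254 (mod 311).
Scan 58·254^i mod 311 for i = 0, 1, …:
  i=0: 58   i=1: 115   i=2: 287   i=3: 124
  i=4: 85   i=5: 131   i=6: 308   i=7: 171
  i=8: 205   i=9: 133     …   i=15: 95
  i=16: 183
Match at i=16, j=13: x = 16·18 + 13 = 301.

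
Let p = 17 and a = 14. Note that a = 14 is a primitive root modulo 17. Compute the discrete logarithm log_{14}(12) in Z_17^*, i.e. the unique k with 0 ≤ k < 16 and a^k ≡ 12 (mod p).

5

Successive powers of 14 modulo 17:
  14^0=1  14^1=14  14^2=9  14^3=7  14^4=13  14^5=12
So 14^5 ≡ 12 (mod 17), giving k = 5.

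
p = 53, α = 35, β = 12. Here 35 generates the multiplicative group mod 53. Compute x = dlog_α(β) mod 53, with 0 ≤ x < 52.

31

Baby-step giant-step with m = ceil(sqrt(52)) = 8.
Baby table (35^j mod 53 for j=0..7):
  0:1  1:35  2:6  3:51  4:36  5:41  6:4  7:34
Giant step factor: 35^(-8) ≡ 42 (mod 53).
Scan 12·42^i mod 53 for i = 0, 1, …:
  i=0: 12   i=1: 27   i=2: 21   i=3: 34
Match at i=3, j=7: x = 3·8 + 7 = 31.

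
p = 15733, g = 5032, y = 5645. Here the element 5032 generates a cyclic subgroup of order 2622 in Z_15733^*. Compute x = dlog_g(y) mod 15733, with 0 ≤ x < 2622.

Baby-step giant-step with m = ceil(sqrt(2622)) = 52.
Baby table (5032^j mod 15733 for j=0..51):
  0:1  1:5032  2:6627  3:8837  4:6326  5:4573  6:9690  7:3513
  8:9257  9:11544  10:3172  11:8242  12:1556  13:10491  14:6497  15:15463
  16:10131  17:4272  18:5426  19:6877  20:8197  21:11111  22:11203  23:2157
  24:13987  25:8875  26:8746  27:4671  28:15103  29:7906  30:9968  31:2172
  32:10802  33:13882  34:15437  35:5163  36:5033  37:11659  38:15464  39:15163
  40:10899  41:14263  42:13203  43:12770  44:5068  45:14716  46:11414  47:9798
  48:12047  49:1255  50:6227  51:9861
Giant step factor: 5032^(-52) ≡ 5406 (mod 15733).
Scan 5645·5406^i mod 15733 for i = 0, 1, …:
  i=0: 5645   i=1: 10583   i=2: 6510   i=3: 14072
  i=4: 4177   i=5: 4007   i=6: 13234   i=7: 5053
  i=8: 4030   i=9: 11708     …   i=35: 4867
  i=36: 5426
Match at i=36, j=18: x = 36·52 + 18 = 1890.

1890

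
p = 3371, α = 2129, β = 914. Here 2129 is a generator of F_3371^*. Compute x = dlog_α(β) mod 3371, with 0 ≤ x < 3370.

Baby-step giant-step with m = ceil(sqrt(3370)) = 59.
Baby table (2129^j mod 3371 for j=0..58):
  0:1  1:2129  2:2017  3:2910  4:2863  5:559  6:148  7:1589
  8:1868  9:2563  10:2349  11:1828  12:1678  13:2573  14:42  15:1772
  16:439  17:864  18:2261  19:3252  20:2845  21:2689  22:923  23:3145
  24:899  25:2614  26:3056  27:194  28:1764  29:262  30:1583  31:2578
  32:574  33:1744  34:1505  35:1695  36:1685  37:621  38:677  39:1916
  40:254  41:1406  42:3297  43:891  44:2437  45:404  46:511  47:2457
  48:2532  49:399  50:3350  51:2485  52:1466  53:2939  54:555  55:1745
  56:263  57:341  58:1224
Giant step factor: 2129^(-59) ≡ 179 (mod 3371).
Scan 914·179^i mod 3371 for i = 0, 1, …:
  i=0: 914   i=1: 1798   i=2: 1597   i=3: 2699
  i=4: 1068   i=5: 2396   i=6: 767   i=7: 2453
  i=8: 857   i=9: 1708     …   i=28: 467
  i=29: 2689
Match at i=29, j=21: x = 29·59 + 21 = 1732.

1732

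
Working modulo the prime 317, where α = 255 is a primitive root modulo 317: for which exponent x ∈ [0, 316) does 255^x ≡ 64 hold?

Baby-step giant-step with m = ceil(sqrt(316)) = 18.
Baby table (255^j mod 317 for j=0..17):
  0:1  1:255  2:40  3:56  4:15  5:21  6:283  7:206
  8:225  9:315  10:124  11:237  12:205  13:287  14:275  15:68
  16:222  17:184
Giant step factor: 255^(-18) ≡ 238 (mod 317).
Scan 64·238^i mod 317 for i = 0, 1, …:
  i=0: 64   i=1: 16   i=2: 4   i=3: 1
Match at i=3, j=0: x = 3·18 + 0 = 54.

54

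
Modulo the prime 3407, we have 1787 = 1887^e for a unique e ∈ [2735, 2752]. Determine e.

2740

Compute 1887^2735 mod 3407 = 1273, then multiply by 1887 repeatedly:
  1887^2735=1273  1887^2736=216  1887^2737=2159  1887^2738=2668  1887^2739=2377
  1887^2740=1787
Found 1787 at exponent 2740.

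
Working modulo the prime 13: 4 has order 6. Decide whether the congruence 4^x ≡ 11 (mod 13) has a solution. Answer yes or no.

11 ∈ ⟨4⟩ iff 11^6 ≡ 1 (mod 13), since |⟨4⟩| = 6.
11^6 mod 13 = 12.
Since 12 ≠ 1, 11 does not lie in the subgroup.

no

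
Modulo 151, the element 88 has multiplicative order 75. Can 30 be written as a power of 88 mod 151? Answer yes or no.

30 ∈ ⟨88⟩ iff 30^75 ≡ 1 (mod 151), since |⟨88⟩| = 75.
30^75 mod 151 = 150.
Since 150 ≠ 1, 30 does not lie in the subgroup.

no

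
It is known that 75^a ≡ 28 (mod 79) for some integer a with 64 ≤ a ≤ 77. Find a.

71

Compute 75^64 mod 79 = 73, then multiply by 75 repeatedly:
  75^64=73  75^65=24  75^66=62  75^67=68  75^68=44
  75^69=61  75^70=72  75^71=28
Found 28 at exponent 71.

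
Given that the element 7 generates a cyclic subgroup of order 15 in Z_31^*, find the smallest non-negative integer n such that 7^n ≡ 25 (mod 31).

10

Successive powers of 7 modulo 31:
  7^0=1  7^1=7  7^2=18  7^3=2  7^4=14  7^5=5
  7^6=4  7^7=28  7^8=10  7^9=8  7^10=25
So 7^10 ≡ 25 (mod 31), giving n = 10.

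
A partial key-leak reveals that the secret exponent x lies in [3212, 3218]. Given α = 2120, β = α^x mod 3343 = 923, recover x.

Compute 2120^3212 mod 3343 = 2020, then multiply by 2120 repeatedly:
  2120^3212=2020  2120^3213=17  2120^3214=2610  2120^3215=535  2120^3216=923
Found 923 at exponent 3216.

3216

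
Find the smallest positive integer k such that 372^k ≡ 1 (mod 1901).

1900

The order of 372 must divide p − 1 = 1900 = 2^2 · 5^2 · 19.
Divisors: 1, 2, 4, 5, 10, 19, 20, 25, 38, 50, 76, 95, 100, 190, 380, 475, 950, 1900.
Check each in increasing order: 372^1 ≡ 372;  372^2 ≡ 1512;  372^4 ≡ 1142;  372^5 ≡ 901;  372^10 ≡ 74;  372^19 ≡ 955;  372^20 ≡ 1674;  372^25 ≡ 781;  372^38 ≡ 1446;  372^50 ≡ 1641;  372^76 ≡ 1717;  372^95 ≡ 1073;  372^100 ≡ 1065;  372^190 ≡ 1224;  372^380 ≡ 188;  372^475 ≡ 218;  372^950 ≡ 1900;  372^1900 ≡ 1.
Smallest exponent giving 1 is 1900.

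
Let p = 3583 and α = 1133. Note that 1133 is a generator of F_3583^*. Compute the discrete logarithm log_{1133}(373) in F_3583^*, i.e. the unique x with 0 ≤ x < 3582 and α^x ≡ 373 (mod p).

Baby-step giant-step with m = ceil(sqrt(3582)) = 60.
Baby table (1133^j mod 3583 for j=0..59):
  0:1  1:1133  2:975  3:1111  4:1130  5:1159  6:1769  7:1380
  8:1352  9:1875  10:3239  11:795  12:1402  13:1197  14:1827  15:2600
  16:574  17:1819  18:702  19:3523  20:97  21:2411  22:1417  23:277
  24:2120  25:1350  26:3192  27:1289  28:2156  29:2725  30:2462  31:1872
  32:3423  33:1453  34:1652  35:1390  36:1933  37:876  38:17  39:1346
  40:2243  41:972  42:1295  43:1788  44:1409  45:1962  46:1486  47:3211
  48:1318  49:2766  50:2336  51:2434  52:2395  53:1204  54:2592  55:2259
  56:1185  57:2563  58:1649  59:1574
Giant step factor: 1133^(-60) ≡ 2308 (mod 3583).
Scan 373·2308^i mod 3583 for i = 0, 1, …:
  i=0: 373   i=1: 964   i=2: 3452   i=3: 2207
  i=4: 2313   i=5: 3317   i=6: 2348   i=7: 1688
  i=8: 1183   i=9: 118     …   i=19: 3287
  i=20: 1185
Match at i=20, j=56: x = 20·60 + 56 = 1256.

1256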